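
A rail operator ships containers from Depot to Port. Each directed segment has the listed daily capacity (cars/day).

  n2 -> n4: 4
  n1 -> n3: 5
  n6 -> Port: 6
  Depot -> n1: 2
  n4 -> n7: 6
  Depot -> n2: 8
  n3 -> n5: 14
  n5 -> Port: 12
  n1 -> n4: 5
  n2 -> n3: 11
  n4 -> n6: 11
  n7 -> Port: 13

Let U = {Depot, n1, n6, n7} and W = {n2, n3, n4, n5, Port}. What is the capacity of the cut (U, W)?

37

Edges leaving {Depot, n1, n6, n7}: Depot→n2 (8), n1→n3 (5), n1→n4 (5), n6→Port (6), n7→Port (13).
Cut capacity = 8 + 5 + 5 + 6 + 13 = 37.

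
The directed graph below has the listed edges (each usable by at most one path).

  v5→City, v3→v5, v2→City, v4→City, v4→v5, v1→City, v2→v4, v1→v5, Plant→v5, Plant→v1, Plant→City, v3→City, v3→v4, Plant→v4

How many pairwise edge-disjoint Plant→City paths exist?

4

Assign every edge capacity 1; by Menger, the answer equals the max flow.
Path Plant→City (+1); total 1.
Path Plant→v1→City (+1); total 2.
Path Plant→v4→City (+1); total 3.
Path Plant→v5→City (+1); total 4.
No residual Plant→City path; max flow = 4.
Certifying cut of size 4: {Plant→City, Plant→v1, Plant→v4, Plant→v5}.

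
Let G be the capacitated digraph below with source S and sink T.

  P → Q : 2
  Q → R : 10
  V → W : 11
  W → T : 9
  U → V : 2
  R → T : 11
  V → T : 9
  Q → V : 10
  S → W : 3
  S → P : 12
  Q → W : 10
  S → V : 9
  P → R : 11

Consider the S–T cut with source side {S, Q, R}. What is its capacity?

55

Edges leaving {S, Q, R}: S→P (12), S→V (9), S→W (3), Q→V (10), Q→W (10), R→T (11).
Cut capacity = 12 + 9 + 3 + 10 + 10 + 11 = 55.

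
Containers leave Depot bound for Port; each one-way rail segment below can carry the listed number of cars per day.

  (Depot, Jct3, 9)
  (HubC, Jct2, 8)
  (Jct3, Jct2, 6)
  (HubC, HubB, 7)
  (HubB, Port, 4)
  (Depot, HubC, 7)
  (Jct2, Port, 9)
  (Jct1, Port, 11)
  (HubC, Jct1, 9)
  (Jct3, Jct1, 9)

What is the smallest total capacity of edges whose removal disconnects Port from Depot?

Augment Depot→HubC→HubB→Port: bottleneck 4, flow now 4.
Augment Depot→HubC→Jct1→Port: bottleneck 3, flow now 7.
Augment Depot→Jct3→Jct1→Port: bottleneck 8, flow now 15.
Augment Depot→Jct3→Jct2→Port: bottleneck 1, flow now 16.
No augmenting path remains; maximum flow = 16.
By max-flow min-cut, the minimum cut capacity equals the max flow.
In the residual graph, reachable from Depot: {Depot}.
Min-cut edges: Depot→HubC (7), Depot→Jct3 (9); capacity 7 + 9 = 16.

16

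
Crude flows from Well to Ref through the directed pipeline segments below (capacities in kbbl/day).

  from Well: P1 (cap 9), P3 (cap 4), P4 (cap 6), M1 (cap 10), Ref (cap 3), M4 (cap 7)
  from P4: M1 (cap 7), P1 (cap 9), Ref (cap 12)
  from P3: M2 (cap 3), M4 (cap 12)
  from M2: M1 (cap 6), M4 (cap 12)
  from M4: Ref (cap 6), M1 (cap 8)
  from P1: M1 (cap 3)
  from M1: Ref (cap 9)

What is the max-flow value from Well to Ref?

Augment Well→Ref: bottleneck 3, flow now 3.
Augment Well→P4→Ref: bottleneck 6, flow now 9.
Augment Well→M4→Ref: bottleneck 6, flow now 15.
Augment Well→M1→Ref: bottleneck 9, flow now 24.
No augmenting path remains; maximum flow = 24.
In the residual graph, reachable from Well: {Well, P3, M2, M4, P1, M1}.
Min-cut edges: Well→P4 (6), Well→Ref (3), M4→Ref (6), M1→Ref (9); capacity 6 + 3 + 6 + 9 = 24.
This cut is saturated, so no flow can exceed 24.

24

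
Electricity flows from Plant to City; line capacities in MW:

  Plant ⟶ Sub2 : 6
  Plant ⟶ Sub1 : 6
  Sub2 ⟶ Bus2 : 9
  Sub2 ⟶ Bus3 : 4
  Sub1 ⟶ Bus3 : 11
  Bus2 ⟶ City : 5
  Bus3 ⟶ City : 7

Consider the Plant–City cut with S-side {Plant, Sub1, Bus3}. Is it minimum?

No — its capacity is 13, but the minimum cut has capacity 12.

Given cut capacity: 6 + 7 = 13.
Augment Plant→Sub2→Bus2→City: bottleneck 5, flow now 5.
Augment Plant→Sub2→Bus3→City: bottleneck 1, flow now 6.
Augment Plant→Sub1→Bus3→City: bottleneck 6, flow now 12.
No augmenting path remains; maximum flow = 12.
In the residual graph, reachable from Plant: {Plant}.
Min-cut edges: Plant→Sub2 (6), Plant→Sub1 (6); capacity 6 + 6 = 12.
Cut capacity 13 exceeds the max flow 12, so it is not minimum.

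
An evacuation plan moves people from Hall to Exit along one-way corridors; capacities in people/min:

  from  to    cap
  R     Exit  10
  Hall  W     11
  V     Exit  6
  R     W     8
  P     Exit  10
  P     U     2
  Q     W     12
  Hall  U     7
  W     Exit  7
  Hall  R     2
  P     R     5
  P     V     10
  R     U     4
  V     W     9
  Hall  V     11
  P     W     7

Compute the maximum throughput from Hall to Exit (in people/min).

15

Augment Hall→R→Exit: bottleneck 2, flow now 2.
Augment Hall→V→Exit: bottleneck 6, flow now 8.
Augment Hall→W→Exit: bottleneck 7, flow now 15.
No augmenting path remains; maximum flow = 15.
In the residual graph, reachable from Hall: {Hall, U, V, W}.
Min-cut edges: Hall→R (2), V→Exit (6), W→Exit (7); capacity 2 + 6 + 7 = 15.
This cut is saturated, so no flow can exceed 15.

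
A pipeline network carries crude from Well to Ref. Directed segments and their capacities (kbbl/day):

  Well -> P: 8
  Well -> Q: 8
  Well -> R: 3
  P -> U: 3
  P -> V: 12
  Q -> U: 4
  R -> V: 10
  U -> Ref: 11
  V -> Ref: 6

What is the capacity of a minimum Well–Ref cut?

Augment Well→P→U→Ref: bottleneck 3, flow now 3.
Augment Well→P→V→Ref: bottleneck 5, flow now 8.
Augment Well→Q→U→Ref: bottleneck 4, flow now 12.
Augment Well→R→V→Ref: bottleneck 1, flow now 13.
No augmenting path remains; maximum flow = 13.
By max-flow min-cut, the minimum cut capacity equals the max flow.
In the residual graph, reachable from Well: {Well, P, Q, R, V}.
Min-cut edges: P→U (3), Q→U (4), V→Ref (6); capacity 3 + 4 + 6 = 13.

13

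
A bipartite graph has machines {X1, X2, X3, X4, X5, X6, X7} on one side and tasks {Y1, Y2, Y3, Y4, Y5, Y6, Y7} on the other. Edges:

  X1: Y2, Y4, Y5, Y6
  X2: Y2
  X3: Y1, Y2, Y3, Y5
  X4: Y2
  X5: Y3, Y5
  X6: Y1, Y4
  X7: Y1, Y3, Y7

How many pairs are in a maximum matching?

6

Unit-capacity flow: source→left, listed edges, right→sink; max matching = max flow.
Augmenting path X1→Y2 (+1); matched 1.
Augmenting path X3→Y1 (+1); matched 2.
Augmenting path X5→Y3 (+1); matched 3.
Augmenting path X6→Y4 (+1); matched 4.
Augmenting path X7→Y7 (+1); matched 5.
Augmenting path X2→Y2→X1→Y5 (+1); matched 6.
No augmenting path remains; maximum matching = 6.
König certificate: {X1, X3, X5, X6, X7, Y2} is a vertex cover of size 6 (every listed pair touches it), so no matching can be larger.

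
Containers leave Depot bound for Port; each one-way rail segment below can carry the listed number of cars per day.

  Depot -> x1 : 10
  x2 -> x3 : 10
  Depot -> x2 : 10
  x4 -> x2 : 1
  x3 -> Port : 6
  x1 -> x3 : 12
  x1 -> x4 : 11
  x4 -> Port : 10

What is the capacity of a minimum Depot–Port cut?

16

Augment Depot→x1→x3→Port: bottleneck 6, flow now 6.
Augment Depot→x1→x4→Port: bottleneck 4, flow now 10.
Augment Depot→x2→x3→x1→x4→Port: bottleneck 6, flow now 16. (uses reverse residual edge)
No augmenting path remains; maximum flow = 16.
By max-flow min-cut, the minimum cut capacity equals the max flow.
In the residual graph, reachable from Depot: {Depot, x2, x3}.
Min-cut edges: Depot→x1 (10), x3→Port (6); capacity 10 + 6 = 16.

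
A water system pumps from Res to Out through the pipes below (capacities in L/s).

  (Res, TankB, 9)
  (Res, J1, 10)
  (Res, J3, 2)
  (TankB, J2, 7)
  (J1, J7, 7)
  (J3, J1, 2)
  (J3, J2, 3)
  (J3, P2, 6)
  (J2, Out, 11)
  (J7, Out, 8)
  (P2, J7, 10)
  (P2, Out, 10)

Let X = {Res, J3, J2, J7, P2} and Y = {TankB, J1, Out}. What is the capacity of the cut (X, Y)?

50

Edges leaving {Res, J3, J2, J7, P2}: Res→TankB (9), Res→J1 (10), J3→J1 (2), J2→Out (11), J7→Out (8), P2→Out (10).
Cut capacity = 9 + 10 + 2 + 11 + 8 + 10 = 50.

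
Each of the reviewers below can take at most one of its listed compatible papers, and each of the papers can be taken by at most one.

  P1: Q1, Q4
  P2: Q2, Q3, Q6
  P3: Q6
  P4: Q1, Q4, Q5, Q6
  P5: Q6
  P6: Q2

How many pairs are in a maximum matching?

5

Unit-capacity flow: source→left, listed edges, right→sink; max matching = max flow.
Augmenting path P1→Q1 (+1); matched 1.
Augmenting path P2→Q2 (+1); matched 2.
Augmenting path P3→Q6 (+1); matched 3.
Augmenting path P4→Q4 (+1); matched 4.
Augmenting path P6→Q2→P2→Q3 (+1); matched 5.
No augmenting path remains; maximum matching = 5.
König certificate: {P1, P2, P4, P6, Q6} is a vertex cover of size 5 (every listed pair touches it), so no matching can be larger.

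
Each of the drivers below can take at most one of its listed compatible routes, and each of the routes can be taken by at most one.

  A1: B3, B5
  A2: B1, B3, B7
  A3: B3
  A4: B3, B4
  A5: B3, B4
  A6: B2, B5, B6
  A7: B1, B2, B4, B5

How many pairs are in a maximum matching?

6

Unit-capacity flow: source→left, listed edges, right→sink; max matching = max flow.
Augmenting path A1→B3 (+1); matched 1.
Augmenting path A2→B1 (+1); matched 2.
Augmenting path A4→B4 (+1); matched 3.
Augmenting path A6→B2 (+1); matched 4.
Augmenting path A7→B5 (+1); matched 5.
Augmenting path A3→B3→A1→B5→A7→B1→A2→B7 (+1); matched 6.
No augmenting path remains; maximum matching = 6.
König certificate: {A1, A2, A6, A7, B3, B4} is a vertex cover of size 6 (every listed pair touches it), so no matching can be larger.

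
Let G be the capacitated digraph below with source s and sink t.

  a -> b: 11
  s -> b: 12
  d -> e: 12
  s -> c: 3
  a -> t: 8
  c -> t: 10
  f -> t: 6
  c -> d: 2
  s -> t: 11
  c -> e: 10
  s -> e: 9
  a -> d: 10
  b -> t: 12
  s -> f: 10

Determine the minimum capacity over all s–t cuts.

Augment s→t: bottleneck 11, flow now 11.
Augment s→b→t: bottleneck 12, flow now 23.
Augment s→c→t: bottleneck 3, flow now 26.
Augment s→f→t: bottleneck 6, flow now 32.
No augmenting path remains; maximum flow = 32.
By max-flow min-cut, the minimum cut capacity equals the max flow.
In the residual graph, reachable from s: {s, e, f}.
Min-cut edges: s→b (12), s→c (3), s→t (11), f→t (6); capacity 12 + 3 + 11 + 6 = 32.

32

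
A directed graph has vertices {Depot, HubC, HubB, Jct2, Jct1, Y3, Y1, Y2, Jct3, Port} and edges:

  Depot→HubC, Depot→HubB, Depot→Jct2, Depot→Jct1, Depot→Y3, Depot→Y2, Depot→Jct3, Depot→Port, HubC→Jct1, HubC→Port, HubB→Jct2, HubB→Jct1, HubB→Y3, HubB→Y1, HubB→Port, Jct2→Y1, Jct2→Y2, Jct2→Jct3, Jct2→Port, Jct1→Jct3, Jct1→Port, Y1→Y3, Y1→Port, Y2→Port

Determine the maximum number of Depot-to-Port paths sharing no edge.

6

Assign every edge capacity 1; by Menger, the answer equals the max flow.
Path Depot→Port (+1); total 1.
Path Depot→HubC→Port (+1); total 2.
Path Depot→HubB→Port (+1); total 3.
Path Depot→Jct2→Port (+1); total 4.
Path Depot→Jct1→Port (+1); total 5.
Path Depot→Y2→Port (+1); total 6.
No residual Depot→Port path; max flow = 6.
Certifying cut of size 6: {Depot→HubB, Depot→HubC, Depot→Jct1, Depot→Jct2, Depot→Port, Depot→Y2}.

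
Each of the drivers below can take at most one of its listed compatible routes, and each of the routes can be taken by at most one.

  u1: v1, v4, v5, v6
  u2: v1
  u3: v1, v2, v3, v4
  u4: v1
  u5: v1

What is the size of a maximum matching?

3

Unit-capacity flow: source→left, listed edges, right→sink; max matching = max flow.
Augmenting path u1→v1 (+1); matched 1.
Augmenting path u3→v2 (+1); matched 2.
Augmenting path u2→v1→u1→v4 (+1); matched 3.
No augmenting path remains; maximum matching = 3.
König certificate: {u1, u3, v1} is a vertex cover of size 3 (every listed pair touches it), so no matching can be larger.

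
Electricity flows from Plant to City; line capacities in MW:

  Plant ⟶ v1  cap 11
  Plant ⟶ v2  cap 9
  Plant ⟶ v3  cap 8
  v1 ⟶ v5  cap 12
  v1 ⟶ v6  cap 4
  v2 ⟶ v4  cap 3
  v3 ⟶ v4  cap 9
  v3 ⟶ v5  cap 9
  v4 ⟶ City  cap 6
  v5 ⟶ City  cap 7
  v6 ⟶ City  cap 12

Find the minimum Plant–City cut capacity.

17

Augment Plant→v1→v5→City: bottleneck 7, flow now 7.
Augment Plant→v1→v6→City: bottleneck 4, flow now 11.
Augment Plant→v2→v4→City: bottleneck 3, flow now 14.
Augment Plant→v3→v4→City: bottleneck 3, flow now 17.
No augmenting path remains; maximum flow = 17.
By max-flow min-cut, the minimum cut capacity equals the max flow.
In the residual graph, reachable from Plant: {Plant, v1, v2, v3, v4, v5}.
Min-cut edges: v1→v6 (4), v4→City (6), v5→City (7); capacity 4 + 6 + 7 = 17.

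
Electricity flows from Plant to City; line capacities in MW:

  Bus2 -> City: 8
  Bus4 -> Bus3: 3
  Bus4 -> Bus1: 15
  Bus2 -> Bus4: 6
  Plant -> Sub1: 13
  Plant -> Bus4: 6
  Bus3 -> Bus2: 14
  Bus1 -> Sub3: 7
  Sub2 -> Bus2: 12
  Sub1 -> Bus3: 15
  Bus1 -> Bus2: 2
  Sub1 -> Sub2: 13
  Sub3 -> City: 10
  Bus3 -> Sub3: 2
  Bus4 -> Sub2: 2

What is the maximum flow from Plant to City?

17

Augment Plant→Bus4→Sub2→Bus2→City: bottleneck 2, flow now 2.
Augment Plant→Bus4→Bus1→Sub3→City: bottleneck 4, flow now 6.
Augment Plant→Sub1→Sub2→Bus2→City: bottleneck 6, flow now 12.
Augment Plant→Sub1→Bus3→Sub3→City: bottleneck 2, flow now 14.
Augment Plant→Sub1→Sub2→Bus4→Bus1→Sub3→City: bottleneck 2, flow now 16. (uses reverse residual edge)
Augment Plant→Sub1→Sub2→Bus2→Bus4→Bus1→Sub3→City: bottleneck 1, flow now 17.
No augmenting path remains; maximum flow = 17.
In the residual graph, reachable from Plant: {Plant, Bus4, Sub1, Sub2, Bus1, Bus3, Bus2}.
Min-cut edges: Bus1→Sub3 (7), Bus3→Sub3 (2), Bus2→City (8); capacity 7 + 2 + 8 = 17.
This cut is saturated, so no flow can exceed 17.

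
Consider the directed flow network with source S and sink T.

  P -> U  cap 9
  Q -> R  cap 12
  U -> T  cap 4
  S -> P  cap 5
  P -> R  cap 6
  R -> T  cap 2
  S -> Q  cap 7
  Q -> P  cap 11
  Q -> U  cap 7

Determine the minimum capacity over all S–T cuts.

Augment S→P→R→T: bottleneck 2, flow now 2.
Augment S→P→U→T: bottleneck 3, flow now 5.
Augment S→Q→U→T: bottleneck 1, flow now 6.
No augmenting path remains; maximum flow = 6.
By max-flow min-cut, the minimum cut capacity equals the max flow.
In the residual graph, reachable from S: {S, P, Q, R, U}.
Min-cut edges: R→T (2), U→T (4); capacity 2 + 4 = 6.

6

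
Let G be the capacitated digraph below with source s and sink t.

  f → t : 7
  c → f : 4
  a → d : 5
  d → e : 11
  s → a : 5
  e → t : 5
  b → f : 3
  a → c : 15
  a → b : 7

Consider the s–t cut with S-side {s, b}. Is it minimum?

Given cut capacity: 5 + 3 = 8.
Augment s→a→b→f→t: bottleneck 3, flow now 3.
Augment s→a→c→f→t: bottleneck 2, flow now 5.
No augmenting path remains; maximum flow = 5.
In the residual graph, reachable from s: {s}.
Min-cut edges: s→a (5); capacity 5 = 5.
Cut capacity 8 exceeds the max flow 5, so it is not minimum.

No — its capacity is 8, but the minimum cut has capacity 5.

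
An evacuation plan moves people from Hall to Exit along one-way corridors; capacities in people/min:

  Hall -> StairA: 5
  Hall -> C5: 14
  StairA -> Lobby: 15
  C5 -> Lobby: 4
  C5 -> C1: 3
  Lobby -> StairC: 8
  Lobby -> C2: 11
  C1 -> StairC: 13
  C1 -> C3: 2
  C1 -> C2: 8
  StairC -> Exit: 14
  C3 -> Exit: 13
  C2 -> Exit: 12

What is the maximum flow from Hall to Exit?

12

Augment Hall→StairA→Lobby→StairC→Exit: bottleneck 5, flow now 5.
Augment Hall→C5→Lobby→StairC→Exit: bottleneck 3, flow now 8.
Augment Hall→C5→Lobby→C2→Exit: bottleneck 1, flow now 9.
Augment Hall→C5→C1→StairC→Exit: bottleneck 3, flow now 12.
No augmenting path remains; maximum flow = 12.
In the residual graph, reachable from Hall: {Hall, C5}.
Min-cut edges: Hall→StairA (5), C5→Lobby (4), C5→C1 (3); capacity 5 + 4 + 3 = 12.
This cut is saturated, so no flow can exceed 12.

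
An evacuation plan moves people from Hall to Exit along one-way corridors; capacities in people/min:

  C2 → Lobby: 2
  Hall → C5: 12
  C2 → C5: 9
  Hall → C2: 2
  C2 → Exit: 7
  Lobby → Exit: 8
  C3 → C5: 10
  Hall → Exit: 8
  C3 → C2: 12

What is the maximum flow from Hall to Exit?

Augment Hall→Exit: bottleneck 8, flow now 8.
Augment Hall→C2→Exit: bottleneck 2, flow now 10.
No augmenting path remains; maximum flow = 10.
In the residual graph, reachable from Hall: {Hall, C5}.
Min-cut edges: Hall→C2 (2), Hall→Exit (8); capacity 2 + 8 = 10.
This cut is saturated, so no flow can exceed 10.

10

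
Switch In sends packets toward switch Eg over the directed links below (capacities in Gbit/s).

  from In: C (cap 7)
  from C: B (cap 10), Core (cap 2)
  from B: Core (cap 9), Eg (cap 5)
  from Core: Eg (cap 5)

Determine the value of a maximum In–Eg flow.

Augment In→C→B→Eg: bottleneck 5, flow now 5.
Augment In→C→Core→Eg: bottleneck 2, flow now 7.
No augmenting path remains; maximum flow = 7.
In the residual graph, reachable from In: {In}.
Min-cut edges: In→C (7); capacity 7 = 7.
This cut is saturated, so no flow can exceed 7.

7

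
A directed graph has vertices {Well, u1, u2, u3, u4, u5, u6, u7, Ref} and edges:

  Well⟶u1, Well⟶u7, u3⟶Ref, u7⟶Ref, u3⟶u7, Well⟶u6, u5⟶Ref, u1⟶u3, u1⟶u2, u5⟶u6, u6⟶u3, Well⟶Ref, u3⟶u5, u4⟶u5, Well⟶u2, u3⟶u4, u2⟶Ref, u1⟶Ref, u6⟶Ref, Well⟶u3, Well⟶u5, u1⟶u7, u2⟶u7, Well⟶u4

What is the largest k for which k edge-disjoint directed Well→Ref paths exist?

7

Assign every edge capacity 1; by Menger, the answer equals the max flow.
Path Well→Ref (+1); total 1.
Path Well→u1→Ref (+1); total 2.
Path Well→u2→Ref (+1); total 3.
Path Well→u3→Ref (+1); total 4.
Path Well→u5→Ref (+1); total 5.
Path Well→u6→Ref (+1); total 6.
Path Well→u7→Ref (+1); total 7.
No residual Well→Ref path; max flow = 7.
Certifying cut of size 7: {Well→Ref, Well→u1, Well→u2, u3→Ref, u5→Ref, u6→Ref, u7→Ref}.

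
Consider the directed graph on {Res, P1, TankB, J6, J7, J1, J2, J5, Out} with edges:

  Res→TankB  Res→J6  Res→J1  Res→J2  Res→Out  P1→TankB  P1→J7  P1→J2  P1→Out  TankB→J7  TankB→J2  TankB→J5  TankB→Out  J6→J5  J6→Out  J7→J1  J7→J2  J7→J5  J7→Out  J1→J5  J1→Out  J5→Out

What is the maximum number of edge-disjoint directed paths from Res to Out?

4

Assign every edge capacity 1; by Menger, the answer equals the max flow.
Path Res→Out (+1); total 1.
Path Res→TankB→Out (+1); total 2.
Path Res→J6→Out (+1); total 3.
Path Res→J1→Out (+1); total 4.
No residual Res→Out path; max flow = 4.
Certifying cut of size 4: {Res→J1, Res→J6, Res→Out, Res→TankB}.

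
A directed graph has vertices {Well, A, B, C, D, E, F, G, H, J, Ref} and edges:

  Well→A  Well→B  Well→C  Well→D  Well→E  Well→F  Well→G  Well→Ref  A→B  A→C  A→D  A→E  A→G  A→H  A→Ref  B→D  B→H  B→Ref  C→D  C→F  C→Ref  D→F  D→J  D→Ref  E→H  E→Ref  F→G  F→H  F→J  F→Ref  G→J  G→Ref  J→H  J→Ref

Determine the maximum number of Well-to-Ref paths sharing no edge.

Assign every edge capacity 1; by Menger, the answer equals the max flow.
Path Well→Ref (+1); total 1.
Path Well→A→Ref (+1); total 2.
Path Well→B→Ref (+1); total 3.
Path Well→C→Ref (+1); total 4.
Path Well→D→Ref (+1); total 5.
Path Well→E→Ref (+1); total 6.
Path Well→F→Ref (+1); total 7.
Path Well→G→Ref (+1); total 8.
No residual Well→Ref path; max flow = 8.
Certifying cut of size 8: {Well→A, Well→B, Well→C, Well→D, Well→E, Well→F, Well→G, Well→Ref}.

8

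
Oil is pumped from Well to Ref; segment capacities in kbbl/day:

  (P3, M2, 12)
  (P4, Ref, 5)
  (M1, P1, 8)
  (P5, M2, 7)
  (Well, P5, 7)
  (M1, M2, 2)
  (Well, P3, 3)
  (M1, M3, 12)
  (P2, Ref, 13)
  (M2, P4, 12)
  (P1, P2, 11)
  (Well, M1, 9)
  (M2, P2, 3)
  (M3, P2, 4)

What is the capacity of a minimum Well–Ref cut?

Augment Well→M1→M2→P2→Ref: bottleneck 2, flow now 2.
Augment Well→M1→P1→P2→Ref: bottleneck 7, flow now 9.
Augment Well→P5→M2→P2→Ref: bottleneck 1, flow now 10.
Augment Well→P5→M2→P4→Ref: bottleneck 5, flow now 15.
Augment Well→P5→M2→M1→P1→P2→Ref: bottleneck 1, flow now 16. (uses reverse residual edge)
Augment Well→P3→M2→M1→M3→P2→Ref: bottleneck 1, flow now 17. (uses reverse residual edge)
No augmenting path remains; maximum flow = 17.
By max-flow min-cut, the minimum cut capacity equals the max flow.
In the residual graph, reachable from Well: {Well, P5, P3, M2, P4}.
Min-cut edges: Well→M1 (9), M2→P2 (3), P4→Ref (5); capacity 9 + 3 + 5 = 17.

17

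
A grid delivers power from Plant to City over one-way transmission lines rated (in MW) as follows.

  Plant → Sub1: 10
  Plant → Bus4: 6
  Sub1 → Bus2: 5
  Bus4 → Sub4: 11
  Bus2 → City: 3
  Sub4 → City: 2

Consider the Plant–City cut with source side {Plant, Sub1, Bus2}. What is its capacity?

Edges leaving {Plant, Sub1, Bus2}: Plant→Bus4 (6), Bus2→City (3).
Cut capacity = 6 + 3 = 9.

9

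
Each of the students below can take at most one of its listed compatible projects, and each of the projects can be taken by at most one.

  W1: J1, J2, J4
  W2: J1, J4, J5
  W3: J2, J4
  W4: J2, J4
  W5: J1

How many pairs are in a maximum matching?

Unit-capacity flow: source→left, listed edges, right→sink; max matching = max flow.
Augmenting path W1→J1 (+1); matched 1.
Augmenting path W2→J4 (+1); matched 2.
Augmenting path W3→J2 (+1); matched 3.
Augmenting path W4→J4→W2→J5 (+1); matched 4.
No augmenting path remains; maximum matching = 4.
König certificate: {W2, J1, J2, J4} is a vertex cover of size 4 (every listed pair touches it), so no matching can be larger.

4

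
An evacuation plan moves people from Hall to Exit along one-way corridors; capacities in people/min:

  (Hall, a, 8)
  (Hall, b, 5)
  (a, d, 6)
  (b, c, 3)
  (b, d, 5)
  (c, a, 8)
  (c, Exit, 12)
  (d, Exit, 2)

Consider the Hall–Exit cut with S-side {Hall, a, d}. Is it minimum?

No — its capacity is 7, but the minimum cut has capacity 5.

Given cut capacity: 5 + 2 = 7.
Augment Hall→a→d→Exit: bottleneck 2, flow now 2.
Augment Hall→b→c→Exit: bottleneck 3, flow now 5.
No augmenting path remains; maximum flow = 5.
In the residual graph, reachable from Hall: {Hall, a, b, d}.
Min-cut edges: b→c (3), d→Exit (2); capacity 3 + 2 = 5.
Cut capacity 7 exceeds the max flow 5, so it is not minimum.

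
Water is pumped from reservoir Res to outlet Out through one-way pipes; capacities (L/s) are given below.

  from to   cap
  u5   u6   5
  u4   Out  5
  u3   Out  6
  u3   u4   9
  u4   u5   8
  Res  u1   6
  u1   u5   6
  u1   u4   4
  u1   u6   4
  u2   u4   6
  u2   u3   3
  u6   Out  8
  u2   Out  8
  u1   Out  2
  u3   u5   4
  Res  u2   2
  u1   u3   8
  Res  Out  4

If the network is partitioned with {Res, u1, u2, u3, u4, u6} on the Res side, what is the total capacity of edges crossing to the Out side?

51

Edges leaving {Res, u1, u2, u3, u4, u6}: Res→Out (4), u1→u5 (6), u1→Out (2), u2→Out (8), u3→u5 (4), u3→Out (6), u4→u5 (8), u4→Out (5), u6→Out (8).
Cut capacity = 4 + 6 + 2 + 8 + 4 + 6 + 8 + 5 + 8 = 51.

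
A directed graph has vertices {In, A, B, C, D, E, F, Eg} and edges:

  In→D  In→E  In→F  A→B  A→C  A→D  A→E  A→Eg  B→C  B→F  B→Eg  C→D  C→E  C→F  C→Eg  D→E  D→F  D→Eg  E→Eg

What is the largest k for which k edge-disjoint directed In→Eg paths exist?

Assign every edge capacity 1; by Menger, the answer equals the max flow.
Path In→D→Eg (+1); total 1.
Path In→E→Eg (+1); total 2.
No residual In→Eg path; max flow = 2.
Certifying cut of size 2: {In→D, In→E}.

2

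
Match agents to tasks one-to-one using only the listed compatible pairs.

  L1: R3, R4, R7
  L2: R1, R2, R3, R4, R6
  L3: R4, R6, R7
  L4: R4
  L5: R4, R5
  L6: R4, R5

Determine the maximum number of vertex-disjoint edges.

5

Unit-capacity flow: source→left, listed edges, right→sink; max matching = max flow.
Augmenting path L1→R3 (+1); matched 1.
Augmenting path L2→R1 (+1); matched 2.
Augmenting path L3→R4 (+1); matched 3.
Augmenting path L5→R5 (+1); matched 4.
Augmenting path L4→R4→L3→R6 (+1); matched 5.
No augmenting path remains; maximum matching = 5.
König certificate: {L1, L2, L3, R4, R5} is a vertex cover of size 5 (every listed pair touches it), so no matching can be larger.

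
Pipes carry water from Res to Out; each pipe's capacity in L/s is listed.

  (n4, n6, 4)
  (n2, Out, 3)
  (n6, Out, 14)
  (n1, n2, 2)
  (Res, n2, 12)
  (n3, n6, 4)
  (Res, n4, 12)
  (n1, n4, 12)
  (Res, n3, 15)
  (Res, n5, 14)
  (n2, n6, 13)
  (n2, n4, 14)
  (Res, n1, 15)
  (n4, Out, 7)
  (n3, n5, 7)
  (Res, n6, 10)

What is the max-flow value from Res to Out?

Augment Res→n2→Out: bottleneck 3, flow now 3.
Augment Res→n4→Out: bottleneck 7, flow now 10.
Augment Res→n6→Out: bottleneck 10, flow now 20.
Augment Res→n2→n6→Out: bottleneck 4, flow now 24.
No augmenting path remains; maximum flow = 24.
In the residual graph, reachable from Res: {Res, n1, n2, n3, n4, n5, n6}.
Min-cut edges: n2→Out (3), n4→Out (7), n6→Out (14); capacity 3 + 7 + 14 = 24.
This cut is saturated, so no flow can exceed 24.

24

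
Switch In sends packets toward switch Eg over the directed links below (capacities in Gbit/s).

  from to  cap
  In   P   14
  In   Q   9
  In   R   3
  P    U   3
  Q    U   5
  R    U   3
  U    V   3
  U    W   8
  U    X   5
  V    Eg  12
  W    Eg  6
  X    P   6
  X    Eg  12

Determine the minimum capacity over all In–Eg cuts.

11

Augment In→P→U→V→Eg: bottleneck 3, flow now 3.
Augment In→Q→U→W→Eg: bottleneck 5, flow now 8.
Augment In→R→U→W→Eg: bottleneck 1, flow now 9.
Augment In→R→U→X→Eg: bottleneck 2, flow now 11.
No augmenting path remains; maximum flow = 11.
By max-flow min-cut, the minimum cut capacity equals the max flow.
In the residual graph, reachable from In: {In, P, Q}.
Min-cut edges: In→R (3), P→U (3), Q→U (5); capacity 3 + 3 + 5 = 11.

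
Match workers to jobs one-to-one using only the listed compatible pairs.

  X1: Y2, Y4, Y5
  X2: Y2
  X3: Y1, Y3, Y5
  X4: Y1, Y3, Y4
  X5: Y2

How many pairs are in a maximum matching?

Unit-capacity flow: source→left, listed edges, right→sink; max matching = max flow.
Augmenting path X1→Y2 (+1); matched 1.
Augmenting path X3→Y1 (+1); matched 2.
Augmenting path X4→Y3 (+1); matched 3.
Augmenting path X2→Y2→X1→Y4 (+1); matched 4.
No augmenting path remains; maximum matching = 4.
König certificate: {X1, X3, X4, Y2} is a vertex cover of size 4 (every listed pair touches it), so no matching can be larger.

4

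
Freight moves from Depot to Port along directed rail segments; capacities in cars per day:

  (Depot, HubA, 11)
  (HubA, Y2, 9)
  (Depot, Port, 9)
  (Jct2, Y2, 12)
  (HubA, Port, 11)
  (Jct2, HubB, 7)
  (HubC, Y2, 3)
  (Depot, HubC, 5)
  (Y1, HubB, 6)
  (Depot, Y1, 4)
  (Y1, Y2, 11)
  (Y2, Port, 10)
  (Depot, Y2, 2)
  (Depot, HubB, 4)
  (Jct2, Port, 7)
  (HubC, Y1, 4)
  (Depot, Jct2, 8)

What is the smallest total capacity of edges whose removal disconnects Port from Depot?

37

Augment Depot→Port: bottleneck 9, flow now 9.
Augment Depot→Jct2→Port: bottleneck 7, flow now 16.
Augment Depot→HubA→Port: bottleneck 11, flow now 27.
Augment Depot→Y2→Port: bottleneck 2, flow now 29.
Augment Depot→Jct2→Y2→Port: bottleneck 1, flow now 30.
Augment Depot→HubC→Y2→Port: bottleneck 3, flow now 33.
Augment Depot→Y1→Y2→Port: bottleneck 4, flow now 37.
No augmenting path remains; maximum flow = 37.
By max-flow min-cut, the minimum cut capacity equals the max flow.
In the residual graph, reachable from Depot: {Depot, Jct2, HubC, Y1, HubB, Y2}.
Min-cut edges: Depot→HubA (11), Depot→Port (9), Jct2→Port (7), Y2→Port (10); capacity 11 + 9 + 7 + 10 = 37.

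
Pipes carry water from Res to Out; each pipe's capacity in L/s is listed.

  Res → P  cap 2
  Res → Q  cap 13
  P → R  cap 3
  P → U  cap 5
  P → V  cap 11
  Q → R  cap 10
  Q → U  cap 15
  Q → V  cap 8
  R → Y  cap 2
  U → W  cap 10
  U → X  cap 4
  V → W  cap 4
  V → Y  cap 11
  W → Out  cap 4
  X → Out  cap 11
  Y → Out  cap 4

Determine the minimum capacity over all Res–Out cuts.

Augment Res→P→R→Y→Out: bottleneck 2, flow now 2.
Augment Res→Q→U→W→Out: bottleneck 4, flow now 6.
Augment Res→Q→U→X→Out: bottleneck 4, flow now 10.
Augment Res→Q→V→Y→Out: bottleneck 2, flow now 12.
No augmenting path remains; maximum flow = 12.
By max-flow min-cut, the minimum cut capacity equals the max flow.
In the residual graph, reachable from Res: {Res, P, Q, R, U, V, W, Y}.
Min-cut edges: U→X (4), W→Out (4), Y→Out (4); capacity 4 + 4 + 4 = 12.

12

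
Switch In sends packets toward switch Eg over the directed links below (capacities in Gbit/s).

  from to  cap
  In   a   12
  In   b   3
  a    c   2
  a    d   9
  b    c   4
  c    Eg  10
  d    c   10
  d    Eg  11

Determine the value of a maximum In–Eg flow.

Augment In→a→c→Eg: bottleneck 2, flow now 2.
Augment In→a→d→Eg: bottleneck 9, flow now 11.
Augment In→b→c→Eg: bottleneck 3, flow now 14.
No augmenting path remains; maximum flow = 14.
In the residual graph, reachable from In: {In, a}.
Min-cut edges: In→b (3), a→c (2), a→d (9); capacity 3 + 2 + 9 = 14.
This cut is saturated, so no flow can exceed 14.

14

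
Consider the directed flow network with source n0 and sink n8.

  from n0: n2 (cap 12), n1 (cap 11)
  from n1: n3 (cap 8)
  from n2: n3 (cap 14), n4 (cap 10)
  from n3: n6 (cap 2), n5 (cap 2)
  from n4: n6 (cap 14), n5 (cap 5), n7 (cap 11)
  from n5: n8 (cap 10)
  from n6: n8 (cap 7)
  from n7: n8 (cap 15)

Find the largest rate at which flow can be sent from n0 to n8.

14

Augment n0→n1→n3→n5→n8: bottleneck 2, flow now 2.
Augment n0→n1→n3→n6→n8: bottleneck 2, flow now 4.
Augment n0→n2→n4→n5→n8: bottleneck 5, flow now 9.
Augment n0→n2→n4→n6→n8: bottleneck 5, flow now 14.
No augmenting path remains; maximum flow = 14.
In the residual graph, reachable from n0: {n0, n1, n2, n3}.
Min-cut edges: n2→n4 (10), n3→n5 (2), n3→n6 (2); capacity 10 + 2 + 2 = 14.
This cut is saturated, so no flow can exceed 14.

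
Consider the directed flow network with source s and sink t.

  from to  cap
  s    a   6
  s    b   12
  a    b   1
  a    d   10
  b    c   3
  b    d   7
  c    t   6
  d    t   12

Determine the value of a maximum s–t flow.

Augment s→a→d→t: bottleneck 6, flow now 6.
Augment s→b→c→t: bottleneck 3, flow now 9.
Augment s→b→d→t: bottleneck 6, flow now 15.
No augmenting path remains; maximum flow = 15.
In the residual graph, reachable from s: {s, a, b, d}.
Min-cut edges: b→c (3), d→t (12); capacity 3 + 12 = 15.
This cut is saturated, so no flow can exceed 15.

15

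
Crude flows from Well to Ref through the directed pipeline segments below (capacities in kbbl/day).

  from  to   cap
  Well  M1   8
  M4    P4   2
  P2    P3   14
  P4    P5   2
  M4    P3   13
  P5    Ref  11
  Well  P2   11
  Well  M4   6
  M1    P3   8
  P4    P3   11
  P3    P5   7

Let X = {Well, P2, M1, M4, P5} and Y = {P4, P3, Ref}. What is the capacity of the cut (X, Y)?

Edges leaving {Well, P2, M1, M4, P5}: P2→P3 (14), M1→P3 (8), M4→P4 (2), M4→P3 (13), P5→Ref (11).
Cut capacity = 14 + 8 + 2 + 13 + 11 = 48.

48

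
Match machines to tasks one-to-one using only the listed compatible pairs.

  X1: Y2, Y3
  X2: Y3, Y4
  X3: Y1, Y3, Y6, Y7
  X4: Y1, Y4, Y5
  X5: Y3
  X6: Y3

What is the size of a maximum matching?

5

Unit-capacity flow: source→left, listed edges, right→sink; max matching = max flow.
Augmenting path X1→Y2 (+1); matched 1.
Augmenting path X2→Y3 (+1); matched 2.
Augmenting path X3→Y1 (+1); matched 3.
Augmenting path X4→Y4 (+1); matched 4.
Augmenting path X5→Y3→X2→Y4→X4→Y5 (+1); matched 5.
No augmenting path remains; maximum matching = 5.
König certificate: {X1, X2, X3, X4, Y3} is a vertex cover of size 5 (every listed pair touches it), so no matching can be larger.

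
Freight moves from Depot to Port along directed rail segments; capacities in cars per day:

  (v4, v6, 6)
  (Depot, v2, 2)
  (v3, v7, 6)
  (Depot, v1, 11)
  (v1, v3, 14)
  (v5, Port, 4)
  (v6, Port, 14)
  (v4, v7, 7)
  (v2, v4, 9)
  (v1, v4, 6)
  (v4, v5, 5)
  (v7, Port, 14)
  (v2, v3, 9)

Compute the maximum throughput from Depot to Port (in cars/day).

13

Augment Depot→v1→v3→v7→Port: bottleneck 6, flow now 6.
Augment Depot→v1→v4→v5→Port: bottleneck 4, flow now 10.
Augment Depot→v1→v4→v6→Port: bottleneck 1, flow now 11.
Augment Depot→v2→v4→v6→Port: bottleneck 2, flow now 13.
No augmenting path remains; maximum flow = 13.
In the residual graph, reachable from Depot: {Depot}.
Min-cut edges: Depot→v1 (11), Depot→v2 (2); capacity 11 + 2 = 13.
This cut is saturated, so no flow can exceed 13.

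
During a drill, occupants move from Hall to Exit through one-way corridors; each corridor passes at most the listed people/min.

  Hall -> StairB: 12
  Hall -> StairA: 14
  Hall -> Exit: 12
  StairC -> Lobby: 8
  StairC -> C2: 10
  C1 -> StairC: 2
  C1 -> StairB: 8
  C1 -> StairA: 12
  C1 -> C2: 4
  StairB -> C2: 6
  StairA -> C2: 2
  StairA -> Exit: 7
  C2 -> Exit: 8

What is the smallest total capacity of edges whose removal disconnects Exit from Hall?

Augment Hall→Exit: bottleneck 12, flow now 12.
Augment Hall→StairA→Exit: bottleneck 7, flow now 19.
Augment Hall→StairB→C2→Exit: bottleneck 6, flow now 25.
Augment Hall→StairA→C2→Exit: bottleneck 2, flow now 27.
No augmenting path remains; maximum flow = 27.
By max-flow min-cut, the minimum cut capacity equals the max flow.
In the residual graph, reachable from Hall: {Hall, StairB, StairA}.
Min-cut edges: Hall→Exit (12), StairB→C2 (6), StairA→C2 (2), StairA→Exit (7); capacity 12 + 6 + 2 + 7 = 27.

27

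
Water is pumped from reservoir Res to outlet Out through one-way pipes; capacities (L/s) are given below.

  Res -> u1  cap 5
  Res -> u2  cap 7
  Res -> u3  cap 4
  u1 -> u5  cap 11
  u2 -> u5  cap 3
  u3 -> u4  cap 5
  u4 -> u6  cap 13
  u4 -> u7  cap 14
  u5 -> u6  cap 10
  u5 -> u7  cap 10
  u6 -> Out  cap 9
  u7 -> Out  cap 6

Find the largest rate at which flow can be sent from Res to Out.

12

Augment Res→u1→u5→u6→Out: bottleneck 5, flow now 5.
Augment Res→u2→u5→u6→Out: bottleneck 3, flow now 8.
Augment Res→u3→u4→u6→Out: bottleneck 1, flow now 9.
Augment Res→u3→u4→u7→Out: bottleneck 3, flow now 12.
No augmenting path remains; maximum flow = 12.
In the residual graph, reachable from Res: {Res, u2}.
Min-cut edges: Res→u1 (5), Res→u3 (4), u2→u5 (3); capacity 5 + 4 + 3 = 12.
This cut is saturated, so no flow can exceed 12.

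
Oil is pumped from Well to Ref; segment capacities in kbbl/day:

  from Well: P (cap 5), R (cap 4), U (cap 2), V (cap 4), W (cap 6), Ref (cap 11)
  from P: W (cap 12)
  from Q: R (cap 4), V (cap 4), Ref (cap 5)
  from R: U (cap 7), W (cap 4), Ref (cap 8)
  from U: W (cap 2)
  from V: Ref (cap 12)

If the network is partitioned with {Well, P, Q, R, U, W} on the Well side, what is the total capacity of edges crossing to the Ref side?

32

Edges leaving {Well, P, Q, R, U, W}: Well→V (4), Well→Ref (11), Q→V (4), Q→Ref (5), R→Ref (8).
Cut capacity = 4 + 11 + 4 + 5 + 8 = 32.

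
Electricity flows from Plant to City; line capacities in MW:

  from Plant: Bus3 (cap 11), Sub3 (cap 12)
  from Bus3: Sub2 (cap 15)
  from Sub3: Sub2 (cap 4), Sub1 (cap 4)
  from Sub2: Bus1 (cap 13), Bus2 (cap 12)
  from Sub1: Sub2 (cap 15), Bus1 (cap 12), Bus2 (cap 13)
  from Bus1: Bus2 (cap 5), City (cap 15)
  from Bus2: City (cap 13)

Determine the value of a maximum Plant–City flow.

19

Augment Plant→Bus3→Sub2→Bus1→City: bottleneck 11, flow now 11.
Augment Plant→Sub3→Sub2→Bus1→City: bottleneck 2, flow now 13.
Augment Plant→Sub3→Sub2→Bus2→City: bottleneck 2, flow now 15.
Augment Plant→Sub3→Sub1→Bus1→City: bottleneck 2, flow now 17.
Augment Plant→Sub3→Sub1→Bus2→City: bottleneck 2, flow now 19.
No augmenting path remains; maximum flow = 19.
In the residual graph, reachable from Plant: {Plant, Sub3}.
Min-cut edges: Plant→Bus3 (11), Sub3→Sub2 (4), Sub3→Sub1 (4); capacity 11 + 4 + 4 = 19.
This cut is saturated, so no flow can exceed 19.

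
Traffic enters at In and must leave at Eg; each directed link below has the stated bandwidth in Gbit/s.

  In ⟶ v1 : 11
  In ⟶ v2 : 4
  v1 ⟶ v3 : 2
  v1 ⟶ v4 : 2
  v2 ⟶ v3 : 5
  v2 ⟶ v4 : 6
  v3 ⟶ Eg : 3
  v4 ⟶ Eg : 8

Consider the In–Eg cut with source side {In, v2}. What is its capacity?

Edges leaving {In, v2}: In→v1 (11), v2→v3 (5), v2→v4 (6).
Cut capacity = 11 + 5 + 6 = 22.

22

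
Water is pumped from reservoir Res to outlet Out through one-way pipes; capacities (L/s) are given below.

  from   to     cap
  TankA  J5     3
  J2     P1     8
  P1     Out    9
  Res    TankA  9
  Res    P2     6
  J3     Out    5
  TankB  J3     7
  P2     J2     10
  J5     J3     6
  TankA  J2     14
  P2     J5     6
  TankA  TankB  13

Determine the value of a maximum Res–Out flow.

Augment Res→TankA→J5→J3→Out: bottleneck 3, flow now 3.
Augment Res→TankA→J2→P1→Out: bottleneck 6, flow now 9.
Augment Res→P2→J5→J3→Out: bottleneck 2, flow now 11.
Augment Res→P2→J2→P1→Out: bottleneck 2, flow now 13.
No augmenting path remains; maximum flow = 13.
In the residual graph, reachable from Res: {Res, TankA, P2, J5, J2, TankB, J3}.
Min-cut edges: J2→P1 (8), J3→Out (5); capacity 8 + 5 = 13.
This cut is saturated, so no flow can exceed 13.

13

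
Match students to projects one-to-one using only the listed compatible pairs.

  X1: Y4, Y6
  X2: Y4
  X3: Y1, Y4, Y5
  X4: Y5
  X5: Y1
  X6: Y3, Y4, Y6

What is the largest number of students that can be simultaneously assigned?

Unit-capacity flow: source→left, listed edges, right→sink; max matching = max flow.
Augmenting path X1→Y4 (+1); matched 1.
Augmenting path X3→Y1 (+1); matched 2.
Augmenting path X4→Y5 (+1); matched 3.
Augmenting path X6→Y3 (+1); matched 4.
Augmenting path X2→Y4→X1→Y6 (+1); matched 5.
No augmenting path remains; maximum matching = 5.
König certificate: {X1, X6, Y1, Y4, Y5} is a vertex cover of size 5 (every listed pair touches it), so no matching can be larger.

5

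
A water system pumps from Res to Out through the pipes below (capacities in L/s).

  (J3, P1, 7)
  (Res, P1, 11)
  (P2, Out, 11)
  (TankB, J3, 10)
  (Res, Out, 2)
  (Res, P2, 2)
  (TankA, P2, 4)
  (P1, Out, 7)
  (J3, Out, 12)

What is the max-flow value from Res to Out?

Augment Res→Out: bottleneck 2, flow now 2.
Augment Res→P1→Out: bottleneck 7, flow now 9.
Augment Res→P2→Out: bottleneck 2, flow now 11.
No augmenting path remains; maximum flow = 11.
In the residual graph, reachable from Res: {Res, P1}.
Min-cut edges: Res→P2 (2), Res→Out (2), P1→Out (7); capacity 2 + 2 + 7 = 11.
This cut is saturated, so no flow can exceed 11.

11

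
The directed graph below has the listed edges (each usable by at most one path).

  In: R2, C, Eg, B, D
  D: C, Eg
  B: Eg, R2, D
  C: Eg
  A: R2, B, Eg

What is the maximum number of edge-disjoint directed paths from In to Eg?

4

Assign every edge capacity 1; by Menger, the answer equals the max flow.
Path In→Eg (+1); total 1.
Path In→B→Eg (+1); total 2.
Path In→D→Eg (+1); total 3.
Path In→C→Eg (+1); total 4.
No residual In→Eg path; max flow = 4.
Certifying cut of size 4: {In→B, In→C, In→D, In→Eg}.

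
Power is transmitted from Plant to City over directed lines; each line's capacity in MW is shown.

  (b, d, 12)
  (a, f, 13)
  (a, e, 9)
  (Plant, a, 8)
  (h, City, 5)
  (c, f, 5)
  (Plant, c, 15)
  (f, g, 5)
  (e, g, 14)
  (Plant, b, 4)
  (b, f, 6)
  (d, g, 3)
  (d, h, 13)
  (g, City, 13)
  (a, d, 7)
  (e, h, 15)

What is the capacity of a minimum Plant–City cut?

17

Augment Plant→a→d→g→City: bottleneck 3, flow now 3.
Augment Plant→a→d→h→City: bottleneck 4, flow now 7.
Augment Plant→a→e→g→City: bottleneck 1, flow now 8.
Augment Plant→b→d→h→City: bottleneck 1, flow now 9.
Augment Plant→b→f→g→City: bottleneck 3, flow now 12.
Augment Plant→c→f→g→City: bottleneck 2, flow now 14.
Augment Plant→c→f→b→d→a→e→g→City: bottleneck 3, flow now 17. (uses reverse residual edge)
No augmenting path remains; maximum flow = 17.
By max-flow min-cut, the minimum cut capacity equals the max flow.
In the residual graph, reachable from Plant: {Plant, c}.
Min-cut edges: Plant→a (8), Plant→b (4), c→f (5); capacity 8 + 4 + 5 = 17.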